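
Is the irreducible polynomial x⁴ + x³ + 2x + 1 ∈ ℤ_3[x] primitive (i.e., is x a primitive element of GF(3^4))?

Write f(x) = x⁴ + x³ + 2x + 1.
|GF(3^4)^×| = 3^4 − 1 = 80. Prime factorization: 80 = 2^4·5.
f is primitive ⇔ x has order 80 in GF(3)[x]/(f), i.e. x^(80/q) ≠ 1 for each prime q | 80.
x^(40) mod f = 1
x^(16) mod f = 2x² + x + 1.
Since x^(40) = 1, the order of x divides 40 < 80; not primitive.

No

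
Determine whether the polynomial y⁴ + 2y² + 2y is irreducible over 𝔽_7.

No

Write h(y) = y⁴ + 2y² + 2y.
Check for roots in 𝔽_7: h(0) = 0 → root; h(1) = 5; h(2) = 0 → root; h(3) = 0 → root; h(4) = 2; h(5) = 6; h(6) = 1.
h(0) = 0, so (y) divides h(y); h is reducible.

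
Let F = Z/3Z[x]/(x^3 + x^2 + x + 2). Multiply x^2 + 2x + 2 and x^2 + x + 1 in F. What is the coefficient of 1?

1

Multiply in Z/3Z[x]: (x^2 + 2x + 2)·(x^2 + x + 1) = x^4 + 2x^2 + x + 2.
Reduce using x^3 ≡ 2x^2 + 2x + 1 (mod x^3 + x^2 + x + 2).
Reduced: 2x^2 + 1.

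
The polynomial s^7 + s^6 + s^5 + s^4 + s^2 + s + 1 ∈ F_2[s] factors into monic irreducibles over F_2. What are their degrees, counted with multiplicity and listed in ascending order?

7

Write g(s) = s^7 + s^6 + s^5 + s^4 + s^2 + s + 1.
Roots in F_2: g(0) = 1; g(1) = 1.
Complete factorization: g(s) = (s^7 + s^6 + s^5 + s^4 + s^2 + s + 1).
Factor degrees with multiplicity: 7 = 7.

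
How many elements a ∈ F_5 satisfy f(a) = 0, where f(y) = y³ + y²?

Evaluate at each of the 5 elements of F_5:
f(0) = 0 → root; f(1) = 2; f(2) = 2; f(3) = 1; f(4) = 0 → root.
Roots: {0, 4}.

2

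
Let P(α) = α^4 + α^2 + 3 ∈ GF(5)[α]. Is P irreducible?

Check for roots in GF(5): P(0) = 3; P(1) = 0 → root; P(2) = 3; P(3) = 3; P(4) = 0 → root.
P(1) = 0, so (α − 1) divides P(α); P is reducible.

No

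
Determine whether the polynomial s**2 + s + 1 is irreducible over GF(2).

Yes

Write g(s) = s**2 + s + 1.
Check for roots in GF(2): g(0) = 1; g(1) = 1.
No roots. A degree-2 polynomial over a field with no linear factor is irreducible.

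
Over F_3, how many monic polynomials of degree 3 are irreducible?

8

x^(3^3) − x is the product of all monic irreducibles of degree dividing 3; Möbius inversion gives N = (1/3) Σ μ(3/d)·3^d.
Divisors of 3: 1, 3; μ(3/d) for each: -1, 1.
Σ = − 3^1 + 3^3 = 24.
N = 24/3 = 8.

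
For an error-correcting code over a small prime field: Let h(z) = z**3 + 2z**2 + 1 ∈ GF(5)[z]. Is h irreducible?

Yes

Check for roots in GF(5): h(0) = 1; h(1) = 4; h(2) = 2; h(3) = 1; h(4) = 2.
No roots. A degree-3 polynomial over a field with no linear factor is irreducible.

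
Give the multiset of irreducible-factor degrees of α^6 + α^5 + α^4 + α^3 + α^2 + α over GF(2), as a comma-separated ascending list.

1, 1, 2, 2

Write h(α) = α^6 + α^5 + α^4 + α^3 + α^2 + α.
Roots in GF(2): h(0) = 0 → root; h(1) = 0 → root.
Linear factors from roots: (α), (α + 1).
Complete factorization: h(α) = (α)·(α + 1)·(α^2 + α + 1)^2.
Factor degrees with multiplicity: 1 + 1 + 2 + 2 = 6.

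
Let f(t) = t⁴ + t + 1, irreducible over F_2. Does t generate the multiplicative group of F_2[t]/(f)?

|GF(2^4)^×| = 2^4 − 1 = 15. Prime factorization: 15 = 3·5.
f is primitive ⇔ t has order 15 in GF(2)[t]/(f), i.e. t^(15/q) ≠ 1 for each prime q | 15.
t^(5) mod f = t² + t.
t^(3) mod f = t³.
None equal 1, so t has full order 15; f is primitive.

Yes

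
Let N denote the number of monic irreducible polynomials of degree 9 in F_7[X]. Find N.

4483696

By the necklace-counting formula, N_7(9) = (1/9) Σ_{d|9} μ(9/d)·7^d.
Divisors of 9: 1, 3, 9; μ(9/d) for each: 0, -1, 1.
Σ = − 7^3 + 7^9 = 40353264.
N = 40353264/9 = 4483696.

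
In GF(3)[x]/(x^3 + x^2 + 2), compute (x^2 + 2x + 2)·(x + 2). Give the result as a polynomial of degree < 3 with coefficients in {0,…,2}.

Multiply in GF(3)[x]: (x^2 + 2x + 2)·(x + 2) = x^3 + x^2 + 1.
Reduce using x^3 ≡ 2x^2 + 1 (mod x^3 + x^2 + 2).
Reduced: 2.

2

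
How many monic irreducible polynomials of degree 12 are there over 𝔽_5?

The number of monic irreducibles of degree 12 over GF(5) is (1/12)·Σ_{d∣12} μ(12/d) 5^d.
Divisors of 12: 1, 2, 3, 4, 6, 12; μ(12/d) for each: 0, 1, 0, -1, -1, 1.
Σ = 5^2 − 5^4 − 5^6 + 5^12 = 244124400.
N = 244124400/12 = 20343700.

20343700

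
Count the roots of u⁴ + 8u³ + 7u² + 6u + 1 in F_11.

1

Write h(u) = u⁴ + 8u³ + 7u² + 6u + 1.
Evaluate at each of the 11 elements of F_11:
h(0) = 1; h(1) = 1; h(2) = 0 → root; h(3) = 5; h(4) = 3; h(5) = 5; h(6) = 2; h(7) = 9; h(8) = 10; h(9) = 2; h(10) = 6.
Roots: {2}.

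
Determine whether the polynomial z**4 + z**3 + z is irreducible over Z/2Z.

Write h(z) = z**4 + z**3 + z.
Check for roots in Z/2Z: h(0) = 0 → root; h(1) = 1.
h(0) = 0, so (z) divides h(z); h is reducible.

No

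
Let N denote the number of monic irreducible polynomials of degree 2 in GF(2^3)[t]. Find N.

28

x^(8^2) − x is the product of all monic irreducibles of degree dividing 2; Möbius inversion gives N = (1/2) Σ μ(2/d)·8^d.
Divisors of 2: 1, 2; μ(2/d) for each: -1, 1.
Σ = − 8^1 + 8^2 = 56.
N = 56/2 = 28.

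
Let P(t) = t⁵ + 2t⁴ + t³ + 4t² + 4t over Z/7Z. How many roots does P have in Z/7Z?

4

Evaluate at each of the 7 elements of Z/7Z:
P(0) = 0 → root; P(1) = 5; P(2) = 5; P(3) = 4; P(4) = 0 → root; P(5) = 0 → root; P(6) = 0 → root.
Roots: {0, 4, 5, 6}.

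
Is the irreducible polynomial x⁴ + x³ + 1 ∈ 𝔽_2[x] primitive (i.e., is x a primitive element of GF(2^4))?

Write f(x) = x⁴ + x³ + 1.
|GF(2^4)^×| = 2^4 − 1 = 15. Prime factorization: 15 = 3·5.
f is primitive ⇔ x has order 15 in GF(2)[x]/(f), i.e. x^(15/q) ≠ 1 for each prime q | 15.
x^(5) mod f = x³ + x + 1.
x^(3) mod f = x³.
None equal 1, so x has full order 15; f is primitive.

Yes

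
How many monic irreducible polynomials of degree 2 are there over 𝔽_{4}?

The number of monic irreducibles of degree 2 over GF(4) is (1/2)·Σ_{d∣2} μ(2/d) 4^d.
Divisors of 2: 1, 2; μ(2/d) for each: -1, 1.
Σ = − 4^1 + 4^2 = 12.
N = 12/2 = 6.

6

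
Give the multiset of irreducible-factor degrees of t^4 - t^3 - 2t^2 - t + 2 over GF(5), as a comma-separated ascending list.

1, 1, 2

Write f(t) = t^4 - t^3 - 2t^2 - t + 2.
Roots in GF(5): f(0) = 2; f(1) = 4; f(2) = 0 → root; f(3) = 0 → root; f(4) = 3.
Linear factors from roots: (t - 2), (t + 2).
Complete factorization: f(t) = (t + 2)·(t - 2)·(t^2 - t + 2).
Factor degrees with multiplicity: 1 + 1 + 2 = 4.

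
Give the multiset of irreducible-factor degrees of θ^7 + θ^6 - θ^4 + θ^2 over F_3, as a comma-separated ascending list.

Write h(θ) = θ^7 + θ^6 - θ^4 + θ^2.
Roots in F_3: h(0) = 0 → root; h(1) = 2; h(2) = 0 → root.
Linear factors from roots: (θ), (θ + 1).
Complete factorization: h(θ) = (θ)^2·(θ + 1)^2·(θ^3 - θ^2 + θ + 1).
Factor degrees with multiplicity: 1 + 1 + 1 + 1 + 3 = 7.

1, 1, 1, 1, 3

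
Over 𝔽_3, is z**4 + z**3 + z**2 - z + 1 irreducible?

Write m(z) = z**4 + z**3 + z**2 - z + 1.
Check for roots in 𝔽_3: m(0) = 1; m(1) = 0 → root; m(2) = 0 → root.
m(1) = 0, so (z − 1) divides m(z); m is reducible.

No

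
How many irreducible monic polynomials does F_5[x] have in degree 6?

Gauss's count: N_{5}(6) = (1/6) Σ_{d|6} μ(6/d)·5^d.
Divisors of 6: 1, 2, 3, 6; μ(6/d) for each: 1, -1, -1, 1.
Σ = 5^1 − 5^2 − 5^3 + 5^6 = 15480.
N = 15480/6 = 2580.

2580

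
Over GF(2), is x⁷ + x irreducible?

No

Write P(x) = x⁷ + x.
Check for roots in GF(2): P(0) = 0 → root; P(1) = 0 → root.
P(0) = 0, so (x) divides P(x); P is reducible.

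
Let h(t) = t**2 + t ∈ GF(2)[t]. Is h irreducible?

Check for roots in GF(2): h(0) = 0 → root; h(1) = 0 → root.
h(0) = 0, so (t) divides h(t); h is reducible.

No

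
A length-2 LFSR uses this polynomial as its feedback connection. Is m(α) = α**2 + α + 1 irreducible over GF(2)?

Check for roots in GF(2): m(0) = 1; m(1) = 1.
No roots. A degree-2 polynomial over a field with no linear factor is irreducible.

Yes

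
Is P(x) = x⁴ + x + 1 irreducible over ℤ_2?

Yes

Check for roots in ℤ_2: P(0) = 1; P(1) = 1.
No roots, so no linear factors.
Monic irreducibles of degree 2 over GF(2): x² + x + 1.
None of them divide P (all give nonzero remainder).
No irreducible factor of degree ≤ 2 exists, so P is irreducible over GF(2).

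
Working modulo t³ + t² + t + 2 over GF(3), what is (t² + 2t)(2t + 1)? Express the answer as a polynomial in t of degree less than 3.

2

Multiply in GF(3)[t]: (t² + 2t)·(2t + 1) = 2t³ + 2t² + 2t.
Reduce using t³ ≡ 2t² + 2t + 1 (mod t³ + t² + t + 2).
Reduced: 2.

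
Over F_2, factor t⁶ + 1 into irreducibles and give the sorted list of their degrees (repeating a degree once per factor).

1, 1, 2, 2

Write f(t) = t⁶ + 1.
Roots in F_2: f(0) = 1; f(1) = 0 → root.
Linear factors from roots: (t + 1).
Complete factorization: f(t) = (t + 1)^2·(t² + t + 1)^2.
Factor degrees with multiplicity: 1 + 1 + 2 + 2 = 6.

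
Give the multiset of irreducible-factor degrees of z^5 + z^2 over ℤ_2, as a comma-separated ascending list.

1, 1, 1, 2

Write g(z) = z^5 + z^2.
Roots in ℤ_2: g(0) = 0 → root; g(1) = 0 → root.
Linear factors from roots: (z), (z + 1).
Complete factorization: g(z) = (z + 1)·(z)^2·(z^2 + z + 1).
Factor degrees with multiplicity: 1 + 1 + 1 + 2 = 5.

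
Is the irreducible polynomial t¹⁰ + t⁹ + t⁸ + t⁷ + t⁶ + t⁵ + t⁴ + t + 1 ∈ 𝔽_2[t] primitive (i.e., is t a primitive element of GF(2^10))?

Yes

Write f(t) = t¹⁰ + t⁹ + t⁸ + t⁷ + t⁶ + t⁵ + t⁴ + t + 1.
|GF(2^10)^×| = 2^10 − 1 = 1023. Prime factorization: 1023 = 3·11·31.
f is primitive ⇔ t has order 1023 in GF(2)[t]/(f), i.e. t^(1023/q) ≠ 1 for each prime q | 1023.
t^(341) mod f = t⁸ + t⁷ + t⁵ + t³ + t² + t + 1.
t^(93) mod f = t⁹ + t⁷ + t⁶ + t⁵ + t⁴ + t³ + t.
t^(33) mod f = t⁹ + t⁸ + t⁷ + t⁴ + t³ + t².
None equal 1, so t has full order 1023; f is primitive.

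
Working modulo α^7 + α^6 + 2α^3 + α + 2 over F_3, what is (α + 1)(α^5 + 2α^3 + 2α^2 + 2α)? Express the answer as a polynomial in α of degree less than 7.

Multiply in F_3[α]: (α + 1)·(α^5 + 2α^3 + 2α^2 + 2α) = α^6 + α^5 + 2α^4 + α^3 + α^2 + 2α.
Reduced: α^6 + α^5 + 2α^4 + α^3 + α^2 + 2α.

α^6 + α^5 + 2α^4 + α^3 + α^2 + 2α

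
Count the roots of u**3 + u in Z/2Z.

Write P(u) = u**3 + u.
Evaluate at each of the 2 elements of Z/2Z:
P(0) = 0 → root; P(1) = 0 → root.
Roots: {0, 1}.

2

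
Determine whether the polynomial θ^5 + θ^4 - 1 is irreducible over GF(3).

Write P(θ) = θ^5 + θ^4 - 1.
Check for roots in GF(3): P(0) = 2; P(1) = 1; P(2) = 2.
No roots, so no linear factors.
Monic irreducibles of degree 2 over GF(3): θ^2 + 1, θ^2 + θ - 1, θ^2 - θ - 1.
None of them divide P (all give nonzero remainder).
No irreducible factor of degree ≤ 2 exists, so P is irreducible over GF(3).

Yes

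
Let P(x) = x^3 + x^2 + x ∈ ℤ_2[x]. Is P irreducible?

Check for roots in ℤ_2: P(0) = 0 → root; P(1) = 1.
P(0) = 0, so (x) divides P(x); P is reducible.

No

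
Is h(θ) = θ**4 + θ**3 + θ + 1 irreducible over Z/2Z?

No

Check for roots in Z/2Z: h(0) = 1; h(1) = 0 → root.
h(1) = 0, so (θ − 1) divides h(θ); h is reducible.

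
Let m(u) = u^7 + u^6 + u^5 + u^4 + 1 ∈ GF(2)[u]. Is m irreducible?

Check for roots in GF(2): m(0) = 1; m(1) = 1.
No roots, so no linear factors.
Monic irreducibles of degree 2 over GF(2): u^2 + u + 1.
None of them divide m (all give nonzero remainder).
Monic irreducibles of degree 3 over GF(2): u^3 + u + 1, u^3 + u^2 + 1.
None of them divide m (all give nonzero remainder).
No irreducible factor of degree ≤ 3 exists, so m is irreducible over GF(2).

Yes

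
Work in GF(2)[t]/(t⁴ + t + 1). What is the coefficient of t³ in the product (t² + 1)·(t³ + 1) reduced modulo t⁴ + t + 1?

Multiply in GF(2)[t]: (t² + 1)·(t³ + 1) = t⁵ + t³ + t² + 1.
Reduce using t⁴ ≡ t + 1 (mod t⁴ + t + 1).
Reduced: t³ + t + 1.

1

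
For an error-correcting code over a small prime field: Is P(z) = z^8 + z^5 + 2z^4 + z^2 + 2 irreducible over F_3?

Yes

Check for roots in F_3: P(0) = 2; P(1) = 1; P(2) = 2.
No roots, so no linear factors.
Monic irreducibles of degree 2 over GF(3): z^2 + 1, z^2 + z + 2, z^2 + 2z + 2.
None of them divide P (all give nonzero remainder).
Degree-3 irreducible divisors: test the 8 monic irreducibles of degree 3 over GF(3).
None of them divide P (all give nonzero remainder).
Degree-4 irreducible divisors: test the 18 monic irreducibles of degree 4 over GF(3).
None of them divide P (all give nonzero remainder).
No irreducible factor of degree ≤ 4 exists, so P is irreducible over GF(3).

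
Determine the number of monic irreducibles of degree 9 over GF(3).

x^(3^9) − x is the product of all monic irreducibles of degree dividing 9; Möbius inversion gives N = (1/9) Σ μ(9/d)·3^d.
Divisors of 9: 1, 3, 9; μ(9/d) for each: 0, -1, 1.
Σ = − 3^3 + 3^9 = 19656.
N = 19656/9 = 2184.

2184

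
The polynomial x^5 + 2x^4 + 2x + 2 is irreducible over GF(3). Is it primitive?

No

Write f(x) = x^5 + 2x^4 + 2x + 2.
|GF(3^5)^×| = 3^5 − 1 = 242. Prime factorization: 242 = 2·11^2.
f is primitive ⇔ x has order 242 in GF(3)[x]/(f), i.e. x^(242/q) ≠ 1 for each prime q | 242.
x^(121) mod f = 1
x^(22) mod f = 2x^3 + 2.
Since x^(121) = 1, the order of x divides 121 < 242; not primitive.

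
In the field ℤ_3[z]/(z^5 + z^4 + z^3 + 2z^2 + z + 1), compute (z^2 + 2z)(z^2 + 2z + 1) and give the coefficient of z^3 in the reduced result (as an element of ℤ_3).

1

Multiply in ℤ_3[z]: (z^2 + 2z)·(z^2 + 2z + 1) = z^4 + z^3 + 2z^2 + 2z.
Reduced: z^4 + z^3 + 2z^2 + 2z.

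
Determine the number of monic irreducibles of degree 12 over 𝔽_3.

44220

Gauss's count: N_{3}(12) = (1/12) Σ_{d|12} μ(12/d)·3^d.
Divisors of 12: 1, 2, 3, 4, 6, 12; μ(12/d) for each: 0, 1, 0, -1, -1, 1.
Σ = 3^2 − 3^4 − 3^6 + 3^12 = 530640.
N = 530640/12 = 44220.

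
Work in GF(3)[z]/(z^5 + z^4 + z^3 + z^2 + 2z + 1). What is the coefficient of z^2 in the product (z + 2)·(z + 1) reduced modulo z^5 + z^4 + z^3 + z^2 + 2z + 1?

1

Multiply in GF(3)[z]: (z + 2)·(z + 1) = z^2 + 2.
Reduced: z^2 + 2.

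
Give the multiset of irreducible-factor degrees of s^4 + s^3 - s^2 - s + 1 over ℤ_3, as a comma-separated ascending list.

Write h(s) = s^4 + s^3 - s^2 - s + 1.
Roots in ℤ_3: h(0) = 1; h(1) = 1; h(2) = 1.
Complete factorization: h(s) = (s^2 - s - 1)^2.
Factor degrees with multiplicity: 2 + 2 = 4.

2, 2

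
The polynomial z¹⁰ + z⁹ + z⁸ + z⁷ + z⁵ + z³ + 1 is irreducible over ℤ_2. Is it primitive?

Write f(z) = z¹⁰ + z⁹ + z⁸ + z⁷ + z⁵ + z³ + 1.
|GF(2^10)^×| = 2^10 − 1 = 1023. Prime factorization: 1023 = 3·11·31.
f is primitive ⇔ z has order 1023 in GF(2)[z]/(f), i.e. z^(1023/q) ≠ 1 for each prime q | 1023.
z^(341) mod f = 1
z^(93) mod f = z⁹ + z⁷ + z⁶ + z⁴ + z².
z^(33) mod f = z⁷ + z⁵ + z² + z.
Since z^(341) = 1, the order of z divides 341 < 1023; not primitive.

No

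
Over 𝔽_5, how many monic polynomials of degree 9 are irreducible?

The number of monic irreducibles of degree 9 over GF(5) is (1/9)·Σ_{d∣9} μ(9/d) 5^d.
Divisors of 9: 1, 3, 9; μ(9/d) for each: 0, -1, 1.
Σ = − 5^3 + 5^9 = 1953000.
N = 1953000/9 = 217000.

217000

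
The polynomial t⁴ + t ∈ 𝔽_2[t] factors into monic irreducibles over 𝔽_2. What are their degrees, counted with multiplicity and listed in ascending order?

Write h(t) = t⁴ + t.
Roots in 𝔽_2: h(0) = 0 → root; h(1) = 0 → root.
Linear factors from roots: (t), (t + 1).
Complete factorization: h(t) = (t)·(t + 1)·(t² + t + 1).
Factor degrees with multiplicity: 1 + 1 + 2 = 4.

1, 1, 2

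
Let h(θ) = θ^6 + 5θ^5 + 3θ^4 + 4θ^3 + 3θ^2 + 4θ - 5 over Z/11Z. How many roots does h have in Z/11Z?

4

Evaluate at each of the 11 elements of Z/11Z:
h(0) = 6; h(1) = 4; h(2) = 0 → root; h(3) = 8; h(4) = 3; h(5) = 0 → root; h(6) = 6; h(7) = 10; h(8) = 0 → root; h(9) = 7; h(10) = 0 → root.
Roots: {2, 5, 8, 10}.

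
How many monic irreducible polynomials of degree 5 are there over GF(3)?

Gauss's count: N_{3}(5) = (1/5) Σ_{d|5} μ(5/d)·3^d.
Divisors of 5: 1, 5; μ(5/d) for each: -1, 1.
Σ = − 3^1 + 3^5 = 240.
N = 240/5 = 48.

48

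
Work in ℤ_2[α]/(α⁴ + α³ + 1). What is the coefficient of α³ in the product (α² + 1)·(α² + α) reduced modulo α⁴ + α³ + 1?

Multiply in ℤ_2[α]: (α² + 1)·(α² + α) = α⁴ + α³ + α² + α.
Reduce using α⁴ ≡ α³ + 1 (mod α⁴ + α³ + 1).
Reduced: α² + α + 1.

0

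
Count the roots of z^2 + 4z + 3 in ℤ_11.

2

Write f(z) = z^2 + 4z + 3.
Evaluate at each of the 11 elements of ℤ_11:
f(0) = 3; f(1) = 8; f(2) = 4; f(3) = 2; f(4) = 2; f(5) = 4; f(6) = 8; f(7) = 3; f(8) = 0 → root; f(9) = 10; f(10) = 0 → root.
Roots: {8, 10}.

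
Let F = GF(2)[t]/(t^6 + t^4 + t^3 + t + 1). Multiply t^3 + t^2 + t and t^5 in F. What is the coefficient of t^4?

Multiply in GF(2)[t]: (t^3 + t^2 + t)·(t^5) = t^8 + t^7 + t^6.
Reduce using t^6 ≡ t^4 + t^3 + t + 1 (mod t^6 + t^4 + t^3 + t + 1).
Reduced: t^4 + t^3 + t.

1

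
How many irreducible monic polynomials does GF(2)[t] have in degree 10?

x^(2^10) − x is the product of all monic irreducibles of degree dividing 10; Möbius inversion gives N = (1/10) Σ μ(10/d)·2^d.
Divisors of 10: 1, 2, 5, 10; μ(10/d) for each: 1, -1, -1, 1.
Σ = 2^1 − 2^2 − 2^5 + 2^10 = 990.
N = 990/10 = 99.

99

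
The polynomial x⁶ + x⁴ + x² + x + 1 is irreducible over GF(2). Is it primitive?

No

Write f(x) = x⁶ + x⁴ + x² + x + 1.
|GF(2^6)^×| = 2^6 − 1 = 63. Prime factorization: 63 = 3^2·7.
f is primitive ⇔ x has order 63 in GF(2)[x]/(f), i.e. x^(63/q) ≠ 1 for each prime q | 63.
x^(21) mod f = 1
x^(9) mod f = x⁴ + x² + x.
Since x^(21) = 1, the order of x divides 21 < 63; not primitive.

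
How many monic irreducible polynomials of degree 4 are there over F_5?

By the necklace-counting formula, N_5(4) = (1/4) Σ_{d|4} μ(4/d)·5^d.
Divisors of 4: 1, 2, 4; μ(4/d) for each: 0, -1, 1.
Σ = − 5^2 + 5^4 = 600.
N = 600/4 = 150.

150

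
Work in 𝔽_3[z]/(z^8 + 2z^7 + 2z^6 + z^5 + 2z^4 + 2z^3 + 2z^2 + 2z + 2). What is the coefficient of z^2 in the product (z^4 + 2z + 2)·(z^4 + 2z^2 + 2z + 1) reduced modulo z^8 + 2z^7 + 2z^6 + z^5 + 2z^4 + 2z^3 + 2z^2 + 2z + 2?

0

Multiply in 𝔽_3[z]: (z^4 + 2z + 2)·(z^4 + 2z^2 + 2z + 1) = z^8 + 2z^6 + z^5 + z^3 + 2z^2 + 2.
Reduce using z^8 ≡ z^7 + z^6 + 2z^5 + z^4 + z^3 + z^2 + z + 1 (mod z^8 + 2z^7 + 2z^6 + z^5 + 2z^4 + 2z^3 + 2z^2 + 2z + 2).
Reduced: z^7 + z^4 + 2z^3 + z.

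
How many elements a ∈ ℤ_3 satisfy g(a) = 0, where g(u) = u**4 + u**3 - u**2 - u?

3

Evaluate at each of the 3 elements of ℤ_3:
g(0) = 0 → root; g(1) = 0 → root; g(2) = 0 → root.
Roots: {0, 1, 2}.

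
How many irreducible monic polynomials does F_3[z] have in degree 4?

Gauss's count: N_{3}(4) = (1/4) Σ_{d|4} μ(4/d)·3^d.
Divisors of 4: 1, 2, 4; μ(4/d) for each: 0, -1, 1.
Σ = − 3^2 + 3^4 = 72.
N = 72/4 = 18.

18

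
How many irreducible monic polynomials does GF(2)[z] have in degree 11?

The number of monic irreducibles of degree 11 over GF(2) is (1/11)·Σ_{d∣11} μ(11/d) 2^d.
Divisors of 11: 1, 11; μ(11/d) for each: -1, 1.
Σ = − 2^1 + 2^11 = 2046.
N = 2046/11 = 186.

186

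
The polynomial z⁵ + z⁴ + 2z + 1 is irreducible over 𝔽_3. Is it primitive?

Write f(z) = z⁵ + z⁴ + 2z + 1.
|GF(3^5)^×| = 3^5 − 1 = 242. Prime factorization: 242 = 2·11^2.
f is primitive ⇔ z has order 242 in GF(3)[z]/(f), i.e. z^(242/q) ≠ 1 for each prime q | 242.
z^(121) mod f = 2.
z^(22) mod f = z³ + 2.
None equal 1, so z has full order 242; f is primitive.

Yes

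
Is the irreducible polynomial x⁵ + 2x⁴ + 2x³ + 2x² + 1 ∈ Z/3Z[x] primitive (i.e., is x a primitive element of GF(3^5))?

Write f(x) = x⁵ + 2x⁴ + 2x³ + 2x² + 1.
|GF(3^5)^×| = 3^5 − 1 = 242. Prime factorization: 242 = 2·11^2.
f is primitive ⇔ x has order 242 in GF(3)[x]/(f), i.e. x^(242/q) ≠ 1 for each prime q | 242.
x^(121) mod f = 2.
x^(22) mod f = 1
Since x^(22) = 1, the order of x divides 22 < 242; not primitive.

No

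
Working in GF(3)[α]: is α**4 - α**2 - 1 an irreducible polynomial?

Write h(α) = α**4 - α**2 - 1.
Check for roots in GF(3): h(0) = 2; h(1) = 2; h(2) = 2.
No roots, so no linear factors.
Monic irreducibles of degree 2 over GF(3): α**2 + 1, α**2 + α - 1, α**2 - α - 1.
None of them divide h (all give nonzero remainder).
No irreducible factor of degree ≤ 2 exists, so h is irreducible over GF(3).

Yes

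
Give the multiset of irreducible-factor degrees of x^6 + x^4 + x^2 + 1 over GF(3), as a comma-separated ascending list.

2, 2, 2

Write g(x) = x^6 + x^4 + x^2 + 1.
Roots in GF(3): g(0) = 1; g(1) = 1; g(2) = 1.
Complete factorization: g(x) = (x^2 + 1)·(x^2 + x - 1)·(x^2 - x - 1).
Factor degrees with multiplicity: 2 + 2 + 2 = 6.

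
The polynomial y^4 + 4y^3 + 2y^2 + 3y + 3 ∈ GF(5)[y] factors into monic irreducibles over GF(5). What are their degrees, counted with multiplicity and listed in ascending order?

Write f(y) = y^4 + 4y^3 + 2y^2 + 3y + 3.
Roots in GF(5): f(0) = 3; f(1) = 3; f(2) = 0 → root; f(3) = 4; f(4) = 4.
Linear factors from roots: (y + 3).
Complete factorization: f(y) = (y + 3)·(y^3 + y^2 + 4y + 1).
Factor degrees with multiplicity: 1 + 3 = 4.

1, 3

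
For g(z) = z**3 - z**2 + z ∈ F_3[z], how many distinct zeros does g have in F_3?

2

Evaluate at each of the 3 elements of F_3:
g(0) = 0 → root; g(1) = 1; g(2) = 0 → root.
Roots: {0, 2}.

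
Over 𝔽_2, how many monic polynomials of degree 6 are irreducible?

9

The number of monic irreducibles of degree 6 over GF(2) is (1/6)·Σ_{d∣6} μ(6/d) 2^d.
Divisors of 6: 1, 2, 3, 6; μ(6/d) for each: 1, -1, -1, 1.
Σ = 2^1 − 2^2 − 2^3 + 2^6 = 54.
N = 54/6 = 9.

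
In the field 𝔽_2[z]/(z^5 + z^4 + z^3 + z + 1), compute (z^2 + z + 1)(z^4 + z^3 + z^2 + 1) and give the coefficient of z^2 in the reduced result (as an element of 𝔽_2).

Multiply in 𝔽_2[z]: (z^2 + z + 1)·(z^4 + z^3 + z^2 + 1) = z^6 + z^4 + z + 1.
Reduce using z^5 ≡ z^4 + z^3 + z + 1 (mod z^5 + z^4 + z^3 + z + 1).
Reduced: z^4 + z^3 + z^2 + z.

1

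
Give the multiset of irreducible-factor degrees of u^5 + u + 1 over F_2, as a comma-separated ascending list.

Write g(u) = u^5 + u + 1.
Roots in F_2: g(0) = 1; g(1) = 1.
Complete factorization: g(u) = (u^2 + u + 1)·(u^3 + u^2 + 1).
Factor degrees with multiplicity: 2 + 3 = 5.

2, 3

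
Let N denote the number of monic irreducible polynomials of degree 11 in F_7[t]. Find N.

Gauss's count: N_{7}(11) = (1/11) Σ_{d|11} μ(11/d)·7^d.
Divisors of 11: 1, 11; μ(11/d) for each: -1, 1.
Σ = − 7^1 + 7^11 = 1977326736.
N = 1977326736/11 = 179756976.

179756976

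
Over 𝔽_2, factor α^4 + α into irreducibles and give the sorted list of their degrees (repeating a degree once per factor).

Write f(α) = α^4 + α.
Roots in 𝔽_2: f(0) = 0 → root; f(1) = 0 → root.
Linear factors from roots: (α), (α + 1).
Complete factorization: f(α) = (α)·(α + 1)·(α^2 + α + 1).
Factor degrees with multiplicity: 1 + 1 + 2 = 4.

1, 1, 2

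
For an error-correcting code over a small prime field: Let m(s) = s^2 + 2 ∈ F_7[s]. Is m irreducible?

Yes

Check for roots in F_7: m(0) = 2; m(1) = 3; m(2) = 6; m(3) = 4; m(4) = 4; m(5) = 6; m(6) = 3.
No roots. A degree-2 polynomial over a field with no linear factor is irreducible.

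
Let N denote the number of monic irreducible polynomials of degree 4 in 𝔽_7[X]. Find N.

588

The number of monic irreducibles of degree 4 over GF(7) is (1/4)·Σ_{d∣4} μ(4/d) 7^d.
Divisors of 4: 1, 2, 4; μ(4/d) for each: 0, -1, 1.
Σ = − 7^2 + 7^4 = 2352.
N = 2352/4 = 588.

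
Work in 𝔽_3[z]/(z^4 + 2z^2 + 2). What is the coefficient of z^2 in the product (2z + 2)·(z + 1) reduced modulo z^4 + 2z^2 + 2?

Multiply in 𝔽_3[z]: (2z + 2)·(z + 1) = 2z^2 + z + 2.
Reduced: 2z^2 + z + 2.

2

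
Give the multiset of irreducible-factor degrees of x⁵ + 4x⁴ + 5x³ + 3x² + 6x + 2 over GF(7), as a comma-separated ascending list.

Write g(x) = x⁵ + 4x⁴ + 5x³ + 3x² + 6x + 2.
Linear factors from roots: (x + 6), (x + 4).
Complete factorization: g(x) = (x + 4)·(x + 6)·(x³ + x² + 6x + 3).
Factor degrees with multiplicity: 1 + 1 + 3 = 5.

1, 1, 3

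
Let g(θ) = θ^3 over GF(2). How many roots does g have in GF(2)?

1

Evaluate at each of the 2 elements of GF(2):
g(0) = 0 → root; g(1) = 1.
Roots: {0}.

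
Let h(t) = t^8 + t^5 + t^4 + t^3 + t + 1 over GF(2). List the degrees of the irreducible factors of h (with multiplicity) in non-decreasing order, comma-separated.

1, 2, 2, 3

Roots in GF(2): h(0) = 1; h(1) = 0 → root.
Linear factors from roots: (t + 1).
Complete factorization: h(t) = (t + 1)·(t^2 + t + 1)^2·(t^3 + t^2 + 1).
Factor degrees with multiplicity: 1 + 2 + 2 + 3 = 8.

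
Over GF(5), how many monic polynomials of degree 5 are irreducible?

624

The number of monic irreducibles of degree 5 over GF(5) is (1/5)·Σ_{d∣5} μ(5/d) 5^d.
Divisors of 5: 1, 5; μ(5/d) for each: -1, 1.
Σ = − 5^1 + 5^5 = 3120.
N = 3120/5 = 624.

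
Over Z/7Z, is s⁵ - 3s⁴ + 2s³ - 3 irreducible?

Write h(s) = s⁵ - 3s⁴ + 2s³ - 3.
Check for roots in Z/7Z: h(0) = 4; h(1) = 4; h(2) = 4; h(3) = 2; h(4) = 3; h(5) = 6; h(6) = 5.
No roots, so no linear factors.
Degree-2 irreducible divisors: test the 21 monic irreducibles of degree 2 over GF(7).
None of them divide h (all give nonzero remainder).
No irreducible factor of degree ≤ 2 exists, so h is irreducible over GF(7).

Yes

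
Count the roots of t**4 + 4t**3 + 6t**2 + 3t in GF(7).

Write h(t) = t**4 + 4t**3 + 6t**2 + 3t.
Evaluate at each of the 7 elements of GF(7):
h(0) = 0 → root; h(1) = 0 → root; h(2) = 1; h(3) = 0 → root; h(4) = 4; h(5) = 2; h(6) = 0 → root.
Roots: {0, 1, 3, 6}.

4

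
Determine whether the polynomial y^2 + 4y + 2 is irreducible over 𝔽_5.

Yes

Write P(y) = y^2 + 4y + 2.
Check for roots in 𝔽_5: P(0) = 2; P(1) = 2; P(2) = 4; P(3) = 3; P(4) = 4.
No roots. A degree-2 polynomial over a field with no linear factor is irreducible.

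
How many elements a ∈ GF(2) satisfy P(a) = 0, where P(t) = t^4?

1

Evaluate at each of the 2 elements of GF(2):
P(0) = 0 → root; P(1) = 1.
Roots: {0}.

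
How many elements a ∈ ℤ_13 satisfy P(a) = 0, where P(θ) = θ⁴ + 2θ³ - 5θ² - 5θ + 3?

Evaluate at each of the 13 elements of ℤ_13:
P(0) = 3; P(1) = 9; P(2) = 5; P(3) = 0 → root; P(4) = 1; P(5) = 0 → root; P(6) = 0 → root; P(7) = 2; P(8) = 5; P(9) = 6; P(10) = 0 → root; P(11) = 6; P(12) = 2.
Roots: {3, 5, 6, 10}.

4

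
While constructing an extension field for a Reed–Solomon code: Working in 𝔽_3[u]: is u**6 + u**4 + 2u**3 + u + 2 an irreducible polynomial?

Write P(u) = u**6 + u**4 + 2u**3 + u + 2.
Check for roots in 𝔽_3: P(0) = 2; P(1) = 1; P(2) = 1.
No roots, so no linear factors.
Monic irreducibles of degree 2 over GF(3): u**2 + 1, u**2 + u + 2, u**2 + 2u + 2.
None of them divide P (all give nonzero remainder).
Degree-3 irreducible divisors: test the 8 monic irreducibles of degree 3 over GF(3).
None of them divide P (all give nonzero remainder).
No irreducible factor of degree ≤ 3 exists, so P is irreducible over GF(3).

Yes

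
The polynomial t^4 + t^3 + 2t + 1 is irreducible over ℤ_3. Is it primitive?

No

Write f(t) = t^4 + t^3 + 2t + 1.
|GF(3^4)^×| = 3^4 − 1 = 80. Prime factorization: 80 = 2^4·5.
f is primitive ⇔ t has order 80 in GF(3)[t]/(f), i.e. t^(80/q) ≠ 1 for each prime q | 80.
t^(40) mod f = 1
t^(16) mod f = 2t^2 + t + 1.
Since t^(40) = 1, the order of t divides 40 < 80; not primitive.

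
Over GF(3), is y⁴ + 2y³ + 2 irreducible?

Write m(y) = y⁴ + 2y³ + 2.
Check for roots in GF(3): m(0) = 2; m(1) = 2; m(2) = 1.
No roots, so no linear factors.
Monic irreducibles of degree 2 over GF(3): y² + 1, y² + y + 2, y² + 2y + 2.
None of them divide m (all give nonzero remainder).
No irreducible factor of degree ≤ 2 exists, so m is irreducible over GF(3).

Yes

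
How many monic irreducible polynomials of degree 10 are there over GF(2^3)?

The number of monic irreducibles of degree 10 over GF(8) is (1/10)·Σ_{d∣10} μ(10/d) 8^d.
Divisors of 10: 1, 2, 5, 10; μ(10/d) for each: 1, -1, -1, 1.
Σ = 8^1 − 8^2 − 8^5 + 8^10 = 1073709000.
N = 1073709000/10 = 107370900.

107370900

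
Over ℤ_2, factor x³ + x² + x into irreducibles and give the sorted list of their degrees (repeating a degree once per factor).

1, 2

Write g(x) = x³ + x² + x.
Roots in ℤ_2: g(0) = 0 → root; g(1) = 1.
Linear factors from roots: (x).
Complete factorization: g(x) = (x)·(x² + x + 1).
Factor degrees with multiplicity: 1 + 2 = 3.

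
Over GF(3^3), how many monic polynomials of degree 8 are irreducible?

35303625630

x^(27^8) − x is the product of all monic irreducibles of degree dividing 8; Möbius inversion gives N = (1/8) Σ μ(8/d)·27^d.
Divisors of 8: 1, 2, 4, 8; μ(8/d) for each: 0, 0, -1, 1.
Σ = − 27^4 + 27^8 = 282429005040.
N = 282429005040/8 = 35303625630.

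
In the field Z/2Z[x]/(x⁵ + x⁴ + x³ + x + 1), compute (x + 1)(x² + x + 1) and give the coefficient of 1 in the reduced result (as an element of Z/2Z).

Multiply in Z/2Z[x]: (x + 1)·(x² + x + 1) = x³ + 1.
Reduced: x³ + 1.

1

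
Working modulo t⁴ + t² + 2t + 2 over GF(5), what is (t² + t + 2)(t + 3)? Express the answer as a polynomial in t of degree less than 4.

t^3 + 4t^2 + 1

Multiply in GF(5)[t]: (t² + t + 2)·(t + 3) = t³ + 4t² + 1.
Reduced: t³ + 4t² + 1.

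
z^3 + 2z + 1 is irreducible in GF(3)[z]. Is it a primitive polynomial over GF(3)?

Write f(z) = z^3 + 2z + 1.
|GF(3^3)^×| = 3^3 − 1 = 26. Prime factorization: 26 = 2·13.
f is primitive ⇔ z has order 26 in GF(3)[z]/(f), i.e. z^(26/q) ≠ 1 for each prime q | 26.
z^(13) mod f = 2.
z^(2) mod f = z^2.
None equal 1, so z has full order 26; f is primitive.

Yes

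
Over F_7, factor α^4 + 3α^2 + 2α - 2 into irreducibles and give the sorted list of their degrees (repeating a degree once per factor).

1, 1, 2

Write h(α) = α^4 + 3α^2 + 2α - 2.
Linear factors from roots: (α - 3), (α + 1).
Complete factorization: h(α) = (α + 1)·(α - 3)·(α^2 + 2α + 3).
Factor degrees with multiplicity: 1 + 1 + 2 = 4.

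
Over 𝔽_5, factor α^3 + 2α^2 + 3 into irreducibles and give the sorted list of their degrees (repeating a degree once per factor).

Write f(α) = α^3 + 2α^2 + 3.
Roots in 𝔽_5: f(0) = 3; f(1) = 1; f(2) = 4; f(3) = 3; f(4) = 4.
Complete factorization: f(α) = (α^3 + 2α^2 + 3).
Factor degrees with multiplicity: 3 = 3.

3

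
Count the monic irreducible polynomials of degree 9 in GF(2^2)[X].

29120

x^(4^9) − x is the product of all monic irreducibles of degree dividing 9; Möbius inversion gives N = (1/9) Σ μ(9/d)·4^d.
Divisors of 9: 1, 3, 9; μ(9/d) for each: 0, -1, 1.
Σ = − 4^3 + 4^9 = 262080.
N = 262080/9 = 29120.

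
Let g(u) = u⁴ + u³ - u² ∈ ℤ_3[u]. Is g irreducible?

No

Check for roots in ℤ_3: g(0) = 0 → root; g(1) = 1; g(2) = 2.
g(0) = 0, so (u) divides g(u); g is reducible.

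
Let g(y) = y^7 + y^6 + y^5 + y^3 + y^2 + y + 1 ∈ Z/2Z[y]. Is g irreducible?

Yes

Check for roots in Z/2Z: g(0) = 1; g(1) = 1.
No roots, so no linear factors.
Monic irreducibles of degree 2 over GF(2): y^2 + y + 1.
None of them divide g (all give nonzero remainder).
Monic irreducibles of degree 3 over GF(2): y^3 + y + 1, y^3 + y^2 + 1.
None of them divide g (all give nonzero remainder).
No irreducible factor of degree ≤ 3 exists, so g is irreducible over GF(2).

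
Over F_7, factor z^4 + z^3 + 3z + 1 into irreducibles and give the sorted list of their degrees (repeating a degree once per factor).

Write f(z) = z^4 + z^3 + 3z + 1.
Complete factorization: f(z) = (z^4 + z^3 + 3z + 1).
Factor degrees with multiplicity: 4 = 4.

4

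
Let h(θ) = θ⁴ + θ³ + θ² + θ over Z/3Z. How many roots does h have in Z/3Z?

Evaluate at each of the 3 elements of Z/3Z:
h(0) = 0 → root; h(1) = 1; h(2) = 0 → root.
Roots: {0, 2}.

2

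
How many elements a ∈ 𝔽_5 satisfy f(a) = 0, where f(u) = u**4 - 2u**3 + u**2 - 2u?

3

Evaluate at each of the 5 elements of 𝔽_5:
f(0) = 0 → root; f(1) = 3; f(2) = 0 → root; f(3) = 0 → root; f(4) = 1.
Roots: {0, 2, 3}.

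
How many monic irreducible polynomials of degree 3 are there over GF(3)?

The number of monic irreducibles of degree 3 over GF(3) is (1/3)·Σ_{d∣3} μ(3/d) 3^d.
Divisors of 3: 1, 3; μ(3/d) for each: -1, 1.
Σ = − 3^1 + 3^3 = 24.
N = 24/3 = 8.

8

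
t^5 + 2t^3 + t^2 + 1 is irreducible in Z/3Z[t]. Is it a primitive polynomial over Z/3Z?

Write f(t) = t^5 + 2t^3 + t^2 + 1.
|GF(3^5)^×| = 3^5 − 1 = 242. Prime factorization: 242 = 2·11^2.
f is primitive ⇔ t has order 242 in GF(3)[t]/(f), i.e. t^(242/q) ≠ 1 for each prime q | 242.
t^(121) mod f = 2.
t^(22) mod f = t^2 + 2t + 2.
None equal 1, so t has full order 242; f is primitive.

Yes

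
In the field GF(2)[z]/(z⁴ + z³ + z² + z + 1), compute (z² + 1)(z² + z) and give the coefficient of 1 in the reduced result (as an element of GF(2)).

1

Multiply in GF(2)[z]: (z² + 1)·(z² + z) = z⁴ + z³ + z² + z.
Reduce using z⁴ ≡ z³ + z² + z + 1 (mod z⁴ + z³ + z² + z + 1).
Reduced: 1.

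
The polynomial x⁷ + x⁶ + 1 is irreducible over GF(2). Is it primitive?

Yes

Write f(x) = x⁷ + x⁶ + 1.
|GF(2^7)^×| = 2^7 − 1 = 127. Prime factorization: 127 = 127.
f is primitive ⇔ x has order 127 in GF(2)[x]/(f), i.e. x^(127/q) ≠ 1 for each prime q | 127.
x^(1) mod f = x.
None equal 1, so x has full order 127; f is primitive.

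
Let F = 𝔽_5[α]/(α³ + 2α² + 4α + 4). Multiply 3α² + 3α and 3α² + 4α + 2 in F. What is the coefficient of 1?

Multiply in 𝔽_5[α]: (3α² + 3α)·(3α² + 4α + 2) = 4α⁴ + α³ + 3α² + α.
Reduce using α³ ≡ 3α² + α + 1 (mod α³ + 2α² + 4α + 4).
Reduced: α² + 3α + 3.

3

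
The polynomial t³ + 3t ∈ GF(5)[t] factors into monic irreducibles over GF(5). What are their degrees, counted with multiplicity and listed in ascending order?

1, 2

Write f(t) = t³ + 3t.
Roots in GF(5): f(0) = 0 → root; f(1) = 4; f(2) = 4; f(3) = 1; f(4) = 1.
Linear factors from roots: (t).
Complete factorization: f(t) = (t)·(t² + 3).
Factor degrees with multiplicity: 1 + 2 = 3.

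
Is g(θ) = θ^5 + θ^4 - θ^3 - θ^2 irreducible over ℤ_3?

No

Check for roots in ℤ_3: g(0) = 0 → root; g(1) = 0 → root; g(2) = 0 → root.
g(0) = 0, so (θ) divides g(θ); g is reducible.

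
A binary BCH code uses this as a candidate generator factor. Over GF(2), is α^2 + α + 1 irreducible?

Yes

Write m(α) = α^2 + α + 1.
Check for roots in GF(2): m(0) = 1; m(1) = 1.
No roots. A degree-2 polynomial over a field with no linear factor is irreducible.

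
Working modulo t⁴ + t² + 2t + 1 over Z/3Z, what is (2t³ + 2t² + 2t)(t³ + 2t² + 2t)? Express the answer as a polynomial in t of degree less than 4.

t^3 + 2t + 1

Multiply in Z/3Z[t]: (2t³ + 2t² + 2t)·(t³ + 2t² + 2t) = 2t⁶ + t⁴ + 2t³ + t².
Reduce using t⁴ ≡ 2t² + t + 2 (mod t⁴ + t² + 2t + 1).
Reduced: t³ + 2t + 1.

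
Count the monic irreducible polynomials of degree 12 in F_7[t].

Gauss's count: N_{7}(12) = (1/12) Σ_{d|12} μ(12/d)·7^d.
Divisors of 12: 1, 2, 3, 4, 6, 12; μ(12/d) for each: 0, 1, 0, -1, -1, 1.
Σ = 7^2 − 7^4 − 7^6 + 7^12 = 13841167200.
N = 13841167200/12 = 1153430600.

1153430600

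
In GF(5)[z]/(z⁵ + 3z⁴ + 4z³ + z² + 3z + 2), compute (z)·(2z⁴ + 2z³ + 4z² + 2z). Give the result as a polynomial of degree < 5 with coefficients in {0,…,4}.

Multiply in GF(5)[z]: (z)·(2z⁴ + 2z³ + 4z² + 2z) = 2z⁵ + 2z⁴ + 4z³ + 2z².
Reduce using z⁵ ≡ 2z⁴ + z³ + 4z² + 2z + 3 (mod z⁵ + 3z⁴ + 4z³ + z² + 3z + 2).
Reduced: z⁴ + z³ + 4z + 1.

z^4 + z^3 + 4z + 1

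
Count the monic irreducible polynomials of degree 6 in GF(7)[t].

19544

The number of monic irreducibles of degree 6 over GF(7) is (1/6)·Σ_{d∣6} μ(6/d) 7^d.
Divisors of 6: 1, 2, 3, 6; μ(6/d) for each: 1, -1, -1, 1.
Σ = 7^1 − 7^2 − 7^3 + 7^6 = 117264.
N = 117264/6 = 19544.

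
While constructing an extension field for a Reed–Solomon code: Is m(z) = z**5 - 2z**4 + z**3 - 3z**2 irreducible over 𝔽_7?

No

Check for roots in 𝔽_7: m(0) = 0 → root; m(1) = 4; m(2) = 3; m(3) = 4; m(4) = 3; m(5) = 0 → root; m(6) = 0 → root.
m(0) = 0, so (z) divides m(z); m is reducible.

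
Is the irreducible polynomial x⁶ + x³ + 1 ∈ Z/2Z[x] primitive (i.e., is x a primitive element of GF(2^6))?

No

Write f(x) = x⁶ + x³ + 1.
|GF(2^6)^×| = 2^6 − 1 = 63. Prime factorization: 63 = 3^2·7.
f is primitive ⇔ x has order 63 in GF(2)[x]/(f), i.e. x^(63/q) ≠ 1 for each prime q | 63.
x^(21) mod f = x³.
x^(9) mod f = 1
Since x^(9) = 1, the order of x divides 9 < 63; not primitive.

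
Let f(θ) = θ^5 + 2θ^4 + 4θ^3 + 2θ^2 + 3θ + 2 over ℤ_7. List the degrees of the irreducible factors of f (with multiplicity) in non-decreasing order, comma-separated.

Linear factors from roots: (θ + 6), (θ + 5), (θ + 2).
Complete factorization: f(θ) = (θ + 2)·(θ + 6)·(θ + 5)^3.
Factor degrees with multiplicity: 1 + 1 + 1 + 1 + 1 = 5.

1, 1, 1, 1, 1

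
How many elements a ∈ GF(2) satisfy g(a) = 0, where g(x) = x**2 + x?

2

Evaluate at each of the 2 elements of GF(2):
g(0) = 0 → root; g(1) = 0 → root.
Roots: {0, 1}.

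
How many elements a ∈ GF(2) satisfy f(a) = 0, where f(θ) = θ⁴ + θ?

2

Evaluate at each of the 2 elements of GF(2):
f(0) = 0 → root; f(1) = 0 → root.
Roots: {0, 1}.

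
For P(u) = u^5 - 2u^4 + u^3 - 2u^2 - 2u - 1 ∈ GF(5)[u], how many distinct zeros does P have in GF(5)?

3

Evaluate at each of the 5 elements of GF(5):
P(0) = 4; P(1) = 0 → root; P(2) = 0 → root; P(3) = 3; P(4) = 0 → root.
Roots: {1, 2, 4}.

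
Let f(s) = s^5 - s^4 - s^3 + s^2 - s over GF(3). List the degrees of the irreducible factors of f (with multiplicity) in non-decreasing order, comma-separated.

1, 4

Roots in GF(3): f(0) = 0 → root; f(1) = 2; f(2) = 1.
Linear factors from roots: (s).
Complete factorization: f(s) = (s)·(s^4 - s^3 - s^2 + s - 1).
Factor degrees with multiplicity: 1 + 4 = 5.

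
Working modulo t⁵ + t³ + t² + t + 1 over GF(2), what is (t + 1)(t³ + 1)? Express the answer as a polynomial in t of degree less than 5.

t^4 + t^3 + t + 1

Multiply in GF(2)[t]: (t + 1)·(t³ + 1) = t⁴ + t³ + t + 1.
Reduced: t⁴ + t³ + t + 1.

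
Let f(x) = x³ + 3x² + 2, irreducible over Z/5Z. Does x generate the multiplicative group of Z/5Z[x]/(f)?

Yes

|GF(5^3)^×| = 5^3 − 1 = 124. Prime factorization: 124 = 2^2·31.
f is primitive ⇔ x has order 124 in GF(5)[x]/(f), i.e. x^(124/q) ≠ 1 for each prime q | 124.
x^(62) mod f = 4.
x^(4) mod f = 4x² + 3x + 1.
None equal 1, so x has full order 124; f is primitive.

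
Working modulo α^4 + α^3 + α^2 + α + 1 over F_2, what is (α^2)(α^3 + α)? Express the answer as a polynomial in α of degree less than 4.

α^3 + 1

Multiply in F_2[α]: (α^2)·(α^3 + α) = α^5 + α^3.
Reduce using α^4 ≡ α^3 + α^2 + α + 1 (mod α^4 + α^3 + α^2 + α + 1).
Reduced: α^3 + 1.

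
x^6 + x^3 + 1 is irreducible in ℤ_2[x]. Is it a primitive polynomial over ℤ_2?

No

Write f(x) = x^6 + x^3 + 1.
|GF(2^6)^×| = 2^6 − 1 = 63. Prime factorization: 63 = 3^2·7.
f is primitive ⇔ x has order 63 in GF(2)[x]/(f), i.e. x^(63/q) ≠ 1 for each prime q | 63.
x^(21) mod f = x^3.
x^(9) mod f = 1
Since x^(9) = 1, the order of x divides 9 < 63; not primitive.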